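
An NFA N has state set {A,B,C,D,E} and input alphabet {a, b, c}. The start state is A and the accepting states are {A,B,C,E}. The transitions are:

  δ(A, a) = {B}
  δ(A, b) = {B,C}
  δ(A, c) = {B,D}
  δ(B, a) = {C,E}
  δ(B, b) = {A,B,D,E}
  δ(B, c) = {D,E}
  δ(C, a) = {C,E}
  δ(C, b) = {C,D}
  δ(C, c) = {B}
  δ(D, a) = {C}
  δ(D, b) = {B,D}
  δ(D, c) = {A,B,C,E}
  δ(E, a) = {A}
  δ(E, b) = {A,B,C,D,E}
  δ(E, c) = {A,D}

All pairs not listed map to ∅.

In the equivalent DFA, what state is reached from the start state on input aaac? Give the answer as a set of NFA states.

Start: {A}.
δ(A,a) = {B}.
Union: {B}.
After a: {B}.
δ(B,a) = {C,E}.
Union: {C,E}.
After a: {C,E}.
δ(C,a) = {C,E}; δ(E,a) = {A}.
Union: {A,C,E}.
After a: {A,C,E}.
δ(A,c) = {B,D}; δ(C,c) = {B}; δ(E,c) = {A,D}.
Union: {A,B,D}.
After c: {A,B,D}.

{A,B,D}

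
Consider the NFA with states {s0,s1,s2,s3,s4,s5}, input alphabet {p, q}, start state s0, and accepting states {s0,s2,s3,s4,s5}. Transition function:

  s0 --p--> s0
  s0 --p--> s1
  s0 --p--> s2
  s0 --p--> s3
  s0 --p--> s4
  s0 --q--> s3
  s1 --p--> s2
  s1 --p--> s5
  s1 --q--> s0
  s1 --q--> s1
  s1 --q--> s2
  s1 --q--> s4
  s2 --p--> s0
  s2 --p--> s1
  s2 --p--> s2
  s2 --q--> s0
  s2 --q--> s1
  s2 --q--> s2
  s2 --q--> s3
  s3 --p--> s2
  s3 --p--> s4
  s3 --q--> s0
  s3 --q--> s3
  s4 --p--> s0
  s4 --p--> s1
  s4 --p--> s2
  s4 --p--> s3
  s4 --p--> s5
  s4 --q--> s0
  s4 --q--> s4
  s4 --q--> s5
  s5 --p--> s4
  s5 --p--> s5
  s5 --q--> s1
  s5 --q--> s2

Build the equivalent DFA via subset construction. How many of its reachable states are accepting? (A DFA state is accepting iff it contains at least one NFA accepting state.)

7

Start state of the DFA: {s0}.
{s0} --p--> {s0,s1,s2,s3,s4}  [new]
{s0} --q--> {s3}  [new]
{s0,s1,s2,s3,s4} --p--> {s0,s1,s2,s3,s4,s5}  [new]
{s0,s1,s2,s3,s4} --q--> {s0,s1,s2,s3,s4,s5}  [seen]
{s3} --p--> {s2,s4}  [new]
{s3} --q--> {s0,s3}  [new]
{s0,s1,s2,s3,s4,s5} --p--> {s0,s1,s2,s3,s4,s5}  [seen]
{s0,s1,s2,s3,s4,s5} --q--> {s0,s1,s2,s3,s4,s5}  [seen]
{s2,s4} --p--> {s0,s1,s2,s3,s5}  [new]
{s2,s4} --q--> {s0,s1,s2,s3,s4,s5}  [seen]
{s0,s3} --p--> {s0,s1,s2,s3,s4}  [seen]
{s0,s3} --q--> {s0,s3}  [seen]
{s0,s1,s2,s3,s5} --p--> {s0,s1,s2,s3,s4,s5}  [seen]
{s0,s1,s2,s3,s5} --q--> {s0,s1,s2,s3,s4}  [seen]
Reachable DFA states: {s0}, {s0,s1,s2,s3,s4}, {s3}, {s0,s1,s2,s3,s4,s5}, {s2,s4}, {s0,s3}, {s0,s1,s2,s3,s5}.
Accepting DFA states (contain an NFA accepting state): {s0}, {s0,s1,s2,s3,s4}, {s3}, {s0,s1,s2,s3,s4,s5}, {s2,s4}, {s0,s3}, {s0,s1,s2,s3,s5}.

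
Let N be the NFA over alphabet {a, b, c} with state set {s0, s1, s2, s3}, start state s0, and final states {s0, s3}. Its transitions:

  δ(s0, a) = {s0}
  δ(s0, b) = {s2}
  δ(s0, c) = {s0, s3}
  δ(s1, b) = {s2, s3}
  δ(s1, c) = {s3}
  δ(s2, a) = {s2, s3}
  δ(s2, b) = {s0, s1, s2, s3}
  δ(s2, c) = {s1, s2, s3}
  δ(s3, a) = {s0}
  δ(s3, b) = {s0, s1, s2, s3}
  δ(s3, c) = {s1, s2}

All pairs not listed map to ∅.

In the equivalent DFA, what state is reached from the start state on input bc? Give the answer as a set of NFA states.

{s1, s2, s3}

Start: {s0}.
δ(s0,b) = {s2}.
Union: {s2}.
After b: {s2}.
δ(s2,c) = {s1, s2, s3}.
Union: {s1, s2, s3}.
After c: {s1, s2, s3}.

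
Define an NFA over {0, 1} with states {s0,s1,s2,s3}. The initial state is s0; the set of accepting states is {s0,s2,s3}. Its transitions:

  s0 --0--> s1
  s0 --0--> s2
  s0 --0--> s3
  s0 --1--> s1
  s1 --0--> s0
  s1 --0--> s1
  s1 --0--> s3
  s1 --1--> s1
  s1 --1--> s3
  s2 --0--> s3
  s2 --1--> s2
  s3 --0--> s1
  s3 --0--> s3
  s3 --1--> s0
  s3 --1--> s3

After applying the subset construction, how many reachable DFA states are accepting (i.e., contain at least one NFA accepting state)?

Start state of the DFA: {s0}.
{s0} --0--> {s1,s2,s3}  [new]
{s0} --1--> {s1}  [new]
{s1,s2,s3} --0--> {s0,s1,s3}  [new]
{s1,s2,s3} --1--> {s0,s1,s2,s3}  [new]
{s1} --0--> {s0,s1,s3}  [seen]
{s1} --1--> {s1,s3}  [new]
{s0,s1,s3} --0--> {s0,s1,s2,s3}  [seen]
{s0,s1,s3} --1--> {s0,s1,s3}  [seen]
{s0,s1,s2,s3} --0--> {s0,s1,s2,s3}  [seen]
{s0,s1,s2,s3} --1--> {s0,s1,s2,s3}  [seen]
{s1,s3} --0--> {s0,s1,s3}  [seen]
{s1,s3} --1--> {s0,s1,s3}  [seen]
Reachable DFA states: {s0}, {s1,s2,s3}, {s1}, {s0,s1,s3}, {s0,s1,s2,s3}, {s1,s3}.
Accepting DFA states (contain an NFA accepting state): {s0}, {s1,s2,s3}, {s0,s1,s3}, {s0,s1,s2,s3}, {s1,s3}.

5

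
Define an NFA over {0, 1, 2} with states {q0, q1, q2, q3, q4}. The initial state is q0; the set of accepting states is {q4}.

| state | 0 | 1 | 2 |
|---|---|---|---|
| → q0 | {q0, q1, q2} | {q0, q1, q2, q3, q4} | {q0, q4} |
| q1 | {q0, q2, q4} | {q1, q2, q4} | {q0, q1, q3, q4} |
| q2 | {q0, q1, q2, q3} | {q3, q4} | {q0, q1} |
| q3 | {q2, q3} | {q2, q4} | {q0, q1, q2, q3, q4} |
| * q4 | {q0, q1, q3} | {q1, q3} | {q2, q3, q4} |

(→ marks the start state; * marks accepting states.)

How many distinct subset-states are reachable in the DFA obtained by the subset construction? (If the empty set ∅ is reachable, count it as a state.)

7

Start state of the DFA: {q0}.
{q0} --0--> {q0, q1, q2}  [new]
{q0} --1--> {q0, q1, q2, q3, q4}  [new]
{q0} --2--> {q0, q4}  [new]
{q0, q1, q2} --0--> {q0, q1, q2, q3, q4}  [seen]
{q0, q1, q2} --1--> {q0, q1, q2, q3, q4}  [seen]
{q0, q1, q2} --2--> {q0, q1, q3, q4}  [new]
{q0, q1, q2, q3, q4} --0--> {q0, q1, q2, q3, q4}  [seen]
{q0, q1, q2, q3, q4} --1--> {q0, q1, q2, q3, q4}  [seen]
{q0, q1, q2, q3, q4} --2--> {q0, q1, q2, q3, q4}  [seen]
{q0, q4} --0--> {q0, q1, q2, q3}  [new]
{q0, q4} --1--> {q0, q1, q2, q3, q4}  [seen]
{q0, q4} --2--> {q0, q2, q3, q4}  [new]
{q0, q1, q3, q4} --0--> {q0, q1, q2, q3, q4}  [seen]
{q0, q1, q3, q4} --1--> {q0, q1, q2, q3, q4}  [seen]
{q0, q1, q3, q4} --2--> {q0, q1, q2, q3, q4}  [seen]
{q0, q1, q2, q3} --0--> {q0, q1, q2, q3, q4}  [seen]
{q0, q1, q2, q3} --1--> {q0, q1, q2, q3, q4}  [seen]
{q0, q1, q2, q3} --2--> {q0, q1, q2, q3, q4}  [seen]
{q0, q2, q3, q4} --0--> {q0, q1, q2, q3}  [seen]
{q0, q2, q3, q4} --1--> {q0, q1, q2, q3, q4}  [seen]
{q0, q2, q3, q4} --2--> {q0, q1, q2, q3, q4}  [seen]
Reachable DFA states: {q0}, {q0, q1, q2}, {q0, q1, q2, q3, q4}, {q0, q4}, {q0, q1, q3, q4}, {q0, q1, q2, q3}, {q0, q2, q3, q4}.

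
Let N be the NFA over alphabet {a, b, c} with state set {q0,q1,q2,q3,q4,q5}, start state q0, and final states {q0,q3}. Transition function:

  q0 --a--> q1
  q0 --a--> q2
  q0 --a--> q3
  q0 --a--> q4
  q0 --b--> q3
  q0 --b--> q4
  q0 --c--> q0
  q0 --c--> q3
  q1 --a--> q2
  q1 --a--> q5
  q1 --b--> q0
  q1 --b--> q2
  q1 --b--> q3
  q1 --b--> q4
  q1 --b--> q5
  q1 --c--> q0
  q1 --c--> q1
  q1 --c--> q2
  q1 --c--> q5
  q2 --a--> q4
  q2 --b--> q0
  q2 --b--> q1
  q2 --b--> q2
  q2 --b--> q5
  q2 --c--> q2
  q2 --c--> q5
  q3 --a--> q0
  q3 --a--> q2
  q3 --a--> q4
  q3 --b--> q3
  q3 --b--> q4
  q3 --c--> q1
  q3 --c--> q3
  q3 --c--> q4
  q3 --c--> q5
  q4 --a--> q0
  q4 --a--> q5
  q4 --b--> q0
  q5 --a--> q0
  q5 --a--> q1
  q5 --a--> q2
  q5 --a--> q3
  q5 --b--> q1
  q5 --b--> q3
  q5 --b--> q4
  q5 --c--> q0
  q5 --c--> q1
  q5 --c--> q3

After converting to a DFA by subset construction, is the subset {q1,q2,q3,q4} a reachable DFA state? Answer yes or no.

Start state of the DFA: {q0}.
{q0} --a--> {q1,q2,q3,q4}  [new]
{q0} --b--> {q3,q4}  [new]
{q0} --c--> {q0,q3}  [new]
{q1,q2,q3,q4} --a--> {q0,q2,q4,q5}  [new]
{q1,q2,q3,q4} --b--> {q0,q1,q2,q3,q4,q5}  [new]
{q1,q2,q3,q4} --c--> {q0,q1,q2,q3,q4,q5}  [seen]
{q3,q4} --a--> {q0,q2,q4,q5}  [seen]
{q3,q4} --b--> {q0,q3,q4}  [new]
{q3,q4} --c--> {q1,q3,q4,q5}  [new]
{q0,q3} --a--> {q0,q1,q2,q3,q4}  [new]
{q0,q3} --b--> {q3,q4}  [seen]
{q0,q3} --c--> {q0,q1,q3,q4,q5}  [new]
{q0,q2,q4,q5} --a--> {q0,q1,q2,q3,q4,q5}  [seen]
{q0,q2,q4,q5} --b--> {q0,q1,q2,q3,q4,q5}  [seen]
{q0,q2,q4,q5} --c--> {q0,q1,q2,q3,q5}  [new]
{q0,q1,q2,q3,q4,q5} --a--> {q0,q1,q2,q3,q4,q5}  [seen]
{q0,q1,q2,q3,q4,q5} --b--> {q0,q1,q2,q3,q4,q5}  [seen]
{q0,q1,q2,q3,q4,q5} --c--> {q0,q1,q2,q3,q4,q5}  [seen]
{q0,q3,q4} --a--> {q0,q1,q2,q3,q4,q5}  [seen]
{q0,q3,q4} --b--> {q0,q3,q4}  [seen]
{q0,q3,q4} --c--> {q0,q1,q3,q4,q5}  [seen]
{q1,q3,q4,q5} --a--> {q0,q1,q2,q3,q4,q5}  [seen]
{q1,q3,q4,q5} --b--> {q0,q1,q2,q3,q4,q5}  [seen]
{q1,q3,q4,q5} --c--> {q0,q1,q2,q3,q4,q5}  [seen]
{q0,q1,q2,q3,q4} --a--> {q0,q1,q2,q3,q4,q5}  [seen]
{q0,q1,q2,q3,q4} --b--> {q0,q1,q2,q3,q4,q5}  [seen]
{q0,q1,q2,q3,q4} --c--> {q0,q1,q2,q3,q4,q5}  [seen]
{q0,q1,q3,q4,q5} --a--> {q0,q1,q2,q3,q4,q5}  [seen]
{q0,q1,q3,q4,q5} --b--> {q0,q1,q2,q3,q4,q5}  [seen]
{q0,q1,q3,q4,q5} --c--> {q0,q1,q2,q3,q4,q5}  [seen]
{q0,q1,q2,q3,q5} --a--> {q0,q1,q2,q3,q4,q5}  [seen]
{q0,q1,q2,q3,q5} --b--> {q0,q1,q2,q3,q4,q5}  [seen]
{q0,q1,q2,q3,q5} --c--> {q0,q1,q2,q3,q4,q5}  [seen]
Reachable DFA states: {q0}, {q1,q2,q3,q4}, {q3,q4}, {q0,q3}, {q0,q2,q4,q5}, {q0,q1,q2,q3,q4,q5}, {q0,q3,q4}, {q1,q3,q4,q5}, {q0,q1,q2,q3,q4}, {q0,q1,q3,q4,q5}, {q0,q1,q2,q3,q5}.
{q1,q2,q3,q4} is among them.

yes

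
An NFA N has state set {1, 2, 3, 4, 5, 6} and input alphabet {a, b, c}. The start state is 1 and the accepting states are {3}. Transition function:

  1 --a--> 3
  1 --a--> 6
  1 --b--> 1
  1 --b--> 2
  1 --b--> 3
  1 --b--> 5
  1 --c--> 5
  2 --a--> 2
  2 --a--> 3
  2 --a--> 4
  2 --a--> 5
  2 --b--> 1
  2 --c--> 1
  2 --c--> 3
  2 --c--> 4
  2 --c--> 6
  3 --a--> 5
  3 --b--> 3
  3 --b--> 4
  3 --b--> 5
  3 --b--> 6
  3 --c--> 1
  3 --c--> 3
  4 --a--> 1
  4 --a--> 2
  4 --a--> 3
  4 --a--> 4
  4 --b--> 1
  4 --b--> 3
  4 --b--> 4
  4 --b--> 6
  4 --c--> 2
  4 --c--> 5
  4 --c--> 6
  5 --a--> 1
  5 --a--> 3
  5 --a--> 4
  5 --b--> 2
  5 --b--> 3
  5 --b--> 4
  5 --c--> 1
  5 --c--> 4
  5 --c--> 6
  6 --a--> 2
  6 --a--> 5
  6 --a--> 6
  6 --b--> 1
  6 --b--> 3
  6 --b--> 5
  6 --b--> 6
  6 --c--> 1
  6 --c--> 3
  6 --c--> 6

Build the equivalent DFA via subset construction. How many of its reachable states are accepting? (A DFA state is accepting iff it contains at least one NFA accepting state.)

12

Start state of the DFA: {1}.
{1} --a--> {3, 6}  [new]
{1} --b--> {1, 2, 3, 5}  [new]
{1} --c--> {5}  [new]
{3, 6} --a--> {2, 5, 6}  [new]
{3, 6} --b--> {1, 3, 4, 5, 6}  [new]
{3, 6} --c--> {1, 3, 6}  [new]
{1, 2, 3, 5} --a--> {1, 2, 3, 4, 5, 6}  [new]
{1, 2, 3, 5} --b--> {1, 2, 3, 4, 5, 6}  [seen]
{1, 2, 3, 5} --c--> {1, 3, 4, 5, 6}  [seen]
{5} --a--> {1, 3, 4}  [new]
{5} --b--> {2, 3, 4}  [new]
{5} --c--> {1, 4, 6}  [new]
{2, 5, 6} --a--> {1, 2, 3, 4, 5, 6}  [seen]
{2, 5, 6} --b--> {1, 2, 3, 4, 5, 6}  [seen]
{2, 5, 6} --c--> {1, 3, 4, 6}  [new]
{1, 3, 4, 5, 6} --a--> {1, 2, 3, 4, 5, 6}  [seen]
{1, 3, 4, 5, 6} --b--> {1, 2, 3, 4, 5, 6}  [seen]
{1, 3, 4, 5, 6} --c--> {1, 2, 3, 4, 5, 6}  [seen]
{1, 3, 6} --a--> {2, 3, 5, 6}  [new]
{1, 3, 6} --b--> {1, 2, 3, 4, 5, 6}  [seen]
{1, 3, 6} --c--> {1, 3, 5, 6}  [new]
{1, 2, 3, 4, 5, 6} --a--> {1, 2, 3, 4, 5, 6}  [seen]
{1, 2, 3, 4, 5, 6} --b--> {1, 2, 3, 4, 5, 6}  [seen]
{1, 2, 3, 4, 5, 6} --c--> {1, 2, 3, 4, 5, 6}  [seen]
{1, 3, 4} --a--> {1, 2, 3, 4, 5, 6}  [seen]
{1, 3, 4} --b--> {1, 2, 3, 4, 5, 6}  [seen]
{1, 3, 4} --c--> {1, 2, 3, 5, 6}  [new]
{2, 3, 4} --a--> {1, 2, 3, 4, 5}  [new]
{2, 3, 4} --b--> {1, 3, 4, 5, 6}  [seen]
{2, 3, 4} --c--> {1, 2, 3, 4, 5, 6}  [seen]
{1, 4, 6} --a--> {1, 2, 3, 4, 5, 6}  [seen]
{1, 4, 6} --b--> {1, 2, 3, 4, 5, 6}  [seen]
{1, 4, 6} --c--> {1, 2, 3, 5, 6}  [seen]
{1, 3, 4, 6} --a--> {1, 2, 3, 4, 5, 6}  [seen]
{1, 3, 4, 6} --b--> {1, 2, 3, 4, 5, 6}  [seen]
{1, 3, 4, 6} --c--> {1, 2, 3, 5, 6}  [seen]
{2, 3, 5, 6} --a--> {1, 2, 3, 4, 5, 6}  [seen]
{2, 3, 5, 6} --b--> {1, 2, 3, 4, 5, 6}  [seen]
{2, 3, 5, 6} --c--> {1, 3, 4, 6}  [seen]
{1, 3, 5, 6} --a--> {1, 2, 3, 4, 5, 6}  [seen]
{1, 3, 5, 6} --b--> {1, 2, 3, 4, 5, 6}  [seen]
{1, 3, 5, 6} --c--> {1, 3, 4, 5, 6}  [seen]
{1, 2, 3, 5, 6} --a--> {1, 2, 3, 4, 5, 6}  [seen]
{1, 2, 3, 5, 6} --b--> {1, 2, 3, 4, 5, 6}  [seen]
{1, 2, 3, 5, 6} --c--> {1, 3, 4, 5, 6}  [seen]
{1, 2, 3, 4, 5} --a--> {1, 2, 3, 4, 5, 6}  [seen]
{1, 2, 3, 4, 5} --b--> {1, 2, 3, 4, 5, 6}  [seen]
{1, 2, 3, 4, 5} --c--> {1, 2, 3, 4, 5, 6}  [seen]
Reachable DFA states: {1}, {3, 6}, {1, 2, 3, 5}, {5}, {2, 5, 6}, {1, 3, 4, 5, 6}, {1, 3, 6}, {1, 2, 3, 4, 5, 6}, {1, 3, 4}, {2, 3, 4}, {1, 4, 6}, {1, 3, 4, 6}, {2, 3, 5, 6}, {1, 3, 5, 6}, {1, 2, 3, 5, 6}, {1, 2, 3, 4, 5}.
Accepting DFA states (contain an NFA accepting state): {3, 6}, {1, 2, 3, 5}, {1, 3, 4, 5, 6}, {1, 3, 6}, {1, 2, 3, 4, 5, 6}, {1, 3, 4}, {2, 3, 4}, {1, 3, 4, 6}, {2, 3, 5, 6}, {1, 3, 5, 6}, {1, 2, 3, 5, 6}, {1, 2, 3, 4, 5}.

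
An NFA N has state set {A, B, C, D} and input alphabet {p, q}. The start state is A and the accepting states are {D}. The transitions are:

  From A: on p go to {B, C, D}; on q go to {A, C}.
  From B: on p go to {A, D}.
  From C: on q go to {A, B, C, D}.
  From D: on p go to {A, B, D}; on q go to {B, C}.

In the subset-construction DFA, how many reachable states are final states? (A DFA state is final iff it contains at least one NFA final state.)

Start state of the DFA: {A}.
{A} --p--> {B, C, D}  [new]
{A} --q--> {A, C}  [new]
{B, C, D} --p--> {A, B, D}  [new]
{B, C, D} --q--> {A, B, C, D}  [new]
{A, C} --p--> {B, C, D}  [seen]
{A, C} --q--> {A, B, C, D}  [seen]
{A, B, D} --p--> {A, B, C, D}  [seen]
{A, B, D} --q--> {A, B, C}  [new]
{A, B, C, D} --p--> {A, B, C, D}  [seen]
{A, B, C, D} --q--> {A, B, C, D}  [seen]
{A, B, C} --p--> {A, B, C, D}  [seen]
{A, B, C} --q--> {A, B, C, D}  [seen]
Reachable DFA states: {A}, {B, C, D}, {A, C}, {A, B, D}, {A, B, C, D}, {A, B, C}.
Accepting DFA states (contain an NFA accepting state): {B, C, D}, {A, B, D}, {A, B, C, D}.

3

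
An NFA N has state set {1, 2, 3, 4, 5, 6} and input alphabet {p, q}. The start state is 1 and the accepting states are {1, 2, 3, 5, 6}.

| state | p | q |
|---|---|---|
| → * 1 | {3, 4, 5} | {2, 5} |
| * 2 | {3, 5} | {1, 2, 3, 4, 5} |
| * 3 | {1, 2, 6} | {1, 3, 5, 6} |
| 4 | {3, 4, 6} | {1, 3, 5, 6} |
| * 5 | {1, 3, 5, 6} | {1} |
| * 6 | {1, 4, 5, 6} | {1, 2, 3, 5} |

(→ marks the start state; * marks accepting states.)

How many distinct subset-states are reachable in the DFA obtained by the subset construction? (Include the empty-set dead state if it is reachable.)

7

Start state of the DFA: {1}.
{1} --p--> {3, 4, 5}  [new]
{1} --q--> {2, 5}  [new]
{3, 4, 5} --p--> {1, 2, 3, 4, 5, 6}  [new]
{3, 4, 5} --q--> {1, 3, 5, 6}  [new]
{2, 5} --p--> {1, 3, 5, 6}  [seen]
{2, 5} --q--> {1, 2, 3, 4, 5}  [new]
{1, 2, 3, 4, 5, 6} --p--> {1, 2, 3, 4, 5, 6}  [seen]
{1, 2, 3, 4, 5, 6} --q--> {1, 2, 3, 4, 5, 6}  [seen]
{1, 3, 5, 6} --p--> {1, 2, 3, 4, 5, 6}  [seen]
{1, 3, 5, 6} --q--> {1, 2, 3, 5, 6}  [new]
{1, 2, 3, 4, 5} --p--> {1, 2, 3, 4, 5, 6}  [seen]
{1, 2, 3, 4, 5} --q--> {1, 2, 3, 4, 5, 6}  [seen]
{1, 2, 3, 5, 6} --p--> {1, 2, 3, 4, 5, 6}  [seen]
{1, 2, 3, 5, 6} --q--> {1, 2, 3, 4, 5, 6}  [seen]
Reachable DFA states: {1}, {3, 4, 5}, {2, 5}, {1, 2, 3, 4, 5, 6}, {1, 3, 5, 6}, {1, 2, 3, 4, 5}, {1, 2, 3, 5, 6}.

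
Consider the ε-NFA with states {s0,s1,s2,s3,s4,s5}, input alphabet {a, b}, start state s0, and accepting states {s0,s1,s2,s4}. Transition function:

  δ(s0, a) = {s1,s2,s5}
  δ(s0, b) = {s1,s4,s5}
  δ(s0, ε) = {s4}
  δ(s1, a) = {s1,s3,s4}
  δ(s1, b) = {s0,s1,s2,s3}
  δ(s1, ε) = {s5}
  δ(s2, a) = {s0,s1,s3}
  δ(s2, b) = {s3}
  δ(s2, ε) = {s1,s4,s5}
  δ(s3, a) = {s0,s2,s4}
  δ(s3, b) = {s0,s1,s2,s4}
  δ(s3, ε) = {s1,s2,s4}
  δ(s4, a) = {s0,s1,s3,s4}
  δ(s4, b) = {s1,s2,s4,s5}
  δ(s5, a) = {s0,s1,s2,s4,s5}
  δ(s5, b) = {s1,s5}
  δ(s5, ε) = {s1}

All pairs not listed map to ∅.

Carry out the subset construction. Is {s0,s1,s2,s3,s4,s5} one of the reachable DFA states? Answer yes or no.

Start state of the DFA: {s0,s4} (ε-closure of the NFA start).
{s0,s4} --a--> {s0,s1,s2,s3,s4,s5}  [new]
{s0,s4} --b--> {s1,s2,s4,s5}  [new]
{s0,s1,s2,s3,s4,s5} --a--> {s0,s1,s2,s3,s4,s5}  [seen]
{s0,s1,s2,s3,s4,s5} --b--> {s0,s1,s2,s3,s4,s5}  [seen]
{s1,s2,s4,s5} --a--> {s0,s1,s2,s3,s4,s5}  [seen]
{s1,s2,s4,s5} --b--> {s0,s1,s2,s3,s4,s5}  [seen]
Reachable DFA states: {s0,s4}, {s0,s1,s2,s3,s4,s5}, {s1,s2,s4,s5}.
{s0,s1,s2,s3,s4,s5} is among them.

yes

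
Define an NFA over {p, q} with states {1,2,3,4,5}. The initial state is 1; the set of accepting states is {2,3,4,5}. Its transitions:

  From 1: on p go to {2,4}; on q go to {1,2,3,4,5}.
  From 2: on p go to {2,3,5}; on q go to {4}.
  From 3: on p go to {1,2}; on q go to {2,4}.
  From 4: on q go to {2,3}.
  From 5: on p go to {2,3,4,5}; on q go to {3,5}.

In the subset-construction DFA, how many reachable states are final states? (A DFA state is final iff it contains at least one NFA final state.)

Start state of the DFA: {1}.
{1} --p--> {2,4}  [new]
{1} --q--> {1,2,3,4,5}  [new]
{2,4} --p--> {2,3,5}  [new]
{2,4} --q--> {2,3,4}  [new]
{1,2,3,4,5} --p--> {1,2,3,4,5}  [seen]
{1,2,3,4,5} --q--> {1,2,3,4,5}  [seen]
{2,3,5} --p--> {1,2,3,4,5}  [seen]
{2,3,5} --q--> {2,3,4,5}  [new]
{2,3,4} --p--> {1,2,3,5}  [new]
{2,3,4} --q--> {2,3,4}  [seen]
{2,3,4,5} --p--> {1,2,3,4,5}  [seen]
{2,3,4,5} --q--> {2,3,4,5}  [seen]
{1,2,3,5} --p--> {1,2,3,4,5}  [seen]
{1,2,3,5} --q--> {1,2,3,4,5}  [seen]
Reachable DFA states: {1}, {2,4}, {1,2,3,4,5}, {2,3,5}, {2,3,4}, {2,3,4,5}, {1,2,3,5}.
Accepting DFA states (contain an NFA accepting state): {2,4}, {1,2,3,4,5}, {2,3,5}, {2,3,4}, {2,3,4,5}, {1,2,3,5}.

6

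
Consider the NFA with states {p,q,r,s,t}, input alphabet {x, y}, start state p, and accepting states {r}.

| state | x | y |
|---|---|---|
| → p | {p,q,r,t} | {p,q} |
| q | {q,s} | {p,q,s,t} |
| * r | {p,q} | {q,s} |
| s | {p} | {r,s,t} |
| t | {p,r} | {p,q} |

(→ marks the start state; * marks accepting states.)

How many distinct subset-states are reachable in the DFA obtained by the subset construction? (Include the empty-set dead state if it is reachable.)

Start state of the DFA: {p}.
{p} --x--> {p,q,r,t}  [new]
{p} --y--> {p,q}  [new]
{p,q,r,t} --x--> {p,q,r,s,t}  [new]
{p,q,r,t} --y--> {p,q,s,t}  [new]
{p,q} --x--> {p,q,r,s,t}  [seen]
{p,q} --y--> {p,q,s,t}  [seen]
{p,q,r,s,t} --x--> {p,q,r,s,t}  [seen]
{p,q,r,s,t} --y--> {p,q,r,s,t}  [seen]
{p,q,s,t} --x--> {p,q,r,s,t}  [seen]
{p,q,s,t} --y--> {p,q,r,s,t}  [seen]
Reachable DFA states: {p}, {p,q,r,t}, {p,q}, {p,q,r,s,t}, {p,q,s,t}.

5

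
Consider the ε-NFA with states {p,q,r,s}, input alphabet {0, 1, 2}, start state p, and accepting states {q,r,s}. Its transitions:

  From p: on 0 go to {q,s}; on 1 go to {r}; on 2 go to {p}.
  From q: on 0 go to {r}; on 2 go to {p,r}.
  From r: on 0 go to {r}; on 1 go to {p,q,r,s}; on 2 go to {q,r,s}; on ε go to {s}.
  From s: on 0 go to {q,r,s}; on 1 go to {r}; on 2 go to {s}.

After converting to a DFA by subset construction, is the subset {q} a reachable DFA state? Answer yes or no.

no

Start state of the DFA: {p} (ε-closure of the NFA start).
{p} --0--> {q,s}  [new]
{p} --1--> {r,s}  [new]
{p} --2--> {p}  [seen]
{q,s} --0--> {q,r,s}  [new]
{q,s} --1--> {r,s}  [seen]
{q,s} --2--> {p,r,s}  [new]
{r,s} --0--> {q,r,s}  [seen]
{r,s} --1--> {p,q,r,s}  [new]
{r,s} --2--> {q,r,s}  [seen]
{q,r,s} --0--> {q,r,s}  [seen]
{q,r,s} --1--> {p,q,r,s}  [seen]
{q,r,s} --2--> {p,q,r,s}  [seen]
{p,r,s} --0--> {q,r,s}  [seen]
{p,r,s} --1--> {p,q,r,s}  [seen]
{p,r,s} --2--> {p,q,r,s}  [seen]
{p,q,r,s} --0--> {q,r,s}  [seen]
{p,q,r,s} --1--> {p,q,r,s}  [seen]
{p,q,r,s} --2--> {p,q,r,s}  [seen]
Reachable DFA states: {p}, {q,s}, {r,s}, {q,r,s}, {p,r,s}, {p,q,r,s}.
{q} is not among them.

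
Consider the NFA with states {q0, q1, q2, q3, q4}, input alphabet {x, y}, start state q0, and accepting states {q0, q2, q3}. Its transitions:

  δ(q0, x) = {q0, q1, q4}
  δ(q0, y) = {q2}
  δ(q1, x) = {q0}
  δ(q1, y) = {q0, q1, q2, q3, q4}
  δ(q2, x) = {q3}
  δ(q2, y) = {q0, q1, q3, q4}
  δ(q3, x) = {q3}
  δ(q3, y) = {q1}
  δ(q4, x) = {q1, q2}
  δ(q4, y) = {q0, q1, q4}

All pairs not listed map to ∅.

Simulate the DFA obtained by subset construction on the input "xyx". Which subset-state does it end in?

Start: {q0}.
δ(q0,x) = {q0, q1, q4}.
Union: {q0, q1, q4}.
After x: {q0, q1, q4}.
δ(q0,y) = {q2}; δ(q1,y) = {q0, q1, q2, q3, q4}; δ(q4,y) = {q0, q1, q4}.
Union: {q0, q1, q2, q3, q4}.
After y: {q0, q1, q2, q3, q4}.
δ(q0,x) = {q0, q1, q4}; δ(q1,x) = {q0}; δ(q2,x) = {q3}; δ(q3,x) = {q3}; δ(q4,x) = {q1, q2}.
Union: {q0, q1, q2, q3, q4}.
After x: {q0, q1, q2, q3, q4}.

{q0, q1, q2, q3, q4}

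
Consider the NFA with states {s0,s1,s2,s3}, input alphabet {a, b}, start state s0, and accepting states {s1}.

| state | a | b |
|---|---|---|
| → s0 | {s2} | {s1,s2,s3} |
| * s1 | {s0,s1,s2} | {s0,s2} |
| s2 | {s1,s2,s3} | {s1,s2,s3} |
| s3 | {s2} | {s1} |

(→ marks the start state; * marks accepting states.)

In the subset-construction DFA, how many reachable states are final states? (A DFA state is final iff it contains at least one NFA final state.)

2

Start state of the DFA: {s0}.
{s0} --a--> {s2}  [new]
{s0} --b--> {s1,s2,s3}  [new]
{s2} --a--> {s1,s2,s3}  [seen]
{s2} --b--> {s1,s2,s3}  [seen]
{s1,s2,s3} --a--> {s0,s1,s2,s3}  [new]
{s1,s2,s3} --b--> {s0,s1,s2,s3}  [seen]
{s0,s1,s2,s3} --a--> {s0,s1,s2,s3}  [seen]
{s0,s1,s2,s3} --b--> {s0,s1,s2,s3}  [seen]
Reachable DFA states: {s0}, {s2}, {s1,s2,s3}, {s0,s1,s2,s3}.
Accepting DFA states (contain an NFA accepting state): {s1,s2,s3}, {s0,s1,s2,s3}.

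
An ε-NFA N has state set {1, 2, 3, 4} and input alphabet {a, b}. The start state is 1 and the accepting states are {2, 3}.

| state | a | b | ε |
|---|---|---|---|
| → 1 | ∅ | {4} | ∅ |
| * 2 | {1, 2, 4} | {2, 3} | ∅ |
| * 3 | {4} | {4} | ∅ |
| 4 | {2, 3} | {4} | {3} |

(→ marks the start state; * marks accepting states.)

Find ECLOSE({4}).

{3, 4}

Begin with {4}.
4 →ε {3}; add 3.
ε-closure = {3, 4}.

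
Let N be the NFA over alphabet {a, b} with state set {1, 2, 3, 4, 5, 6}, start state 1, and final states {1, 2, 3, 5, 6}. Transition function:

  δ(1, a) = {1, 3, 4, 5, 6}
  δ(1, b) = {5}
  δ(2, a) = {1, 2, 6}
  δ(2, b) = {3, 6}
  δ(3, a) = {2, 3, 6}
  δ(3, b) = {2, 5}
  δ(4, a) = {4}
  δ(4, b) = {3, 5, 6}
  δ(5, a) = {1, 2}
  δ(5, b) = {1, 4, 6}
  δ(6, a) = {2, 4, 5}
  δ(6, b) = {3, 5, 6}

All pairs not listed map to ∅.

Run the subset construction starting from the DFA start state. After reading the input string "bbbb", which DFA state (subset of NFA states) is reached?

Start: {1}.
δ(1,b) = {5}.
Union: {5}.
After b: {5}.
δ(5,b) = {1, 4, 6}.
Union: {1, 4, 6}.
After b: {1, 4, 6}.
δ(1,b) = {5}; δ(4,b) = {3, 5, 6}; δ(6,b) = {3, 5, 6}.
Union: {3, 5, 6}.
After b: {3, 5, 6}.
δ(3,b) = {2, 5}; δ(5,b) = {1, 4, 6}; δ(6,b) = {3, 5, 6}.
Union: {1, 2, 3, 4, 5, 6}.
After b: {1, 2, 3, 4, 5, 6}.

{1, 2, 3, 4, 5, 6}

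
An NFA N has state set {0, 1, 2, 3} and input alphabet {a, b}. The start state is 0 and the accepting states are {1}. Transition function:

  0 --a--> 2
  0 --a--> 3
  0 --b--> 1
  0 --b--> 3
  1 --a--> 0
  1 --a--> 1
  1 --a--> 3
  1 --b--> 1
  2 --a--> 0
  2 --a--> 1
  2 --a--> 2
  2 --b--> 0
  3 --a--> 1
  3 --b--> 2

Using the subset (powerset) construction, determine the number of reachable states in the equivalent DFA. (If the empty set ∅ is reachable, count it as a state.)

Start state of the DFA: {0}.
{0} --a--> {2, 3}  [new]
{0} --b--> {1, 3}  [new]
{2, 3} --a--> {0, 1, 2}  [new]
{2, 3} --b--> {0, 2}  [new]
{1, 3} --a--> {0, 1, 3}  [new]
{1, 3} --b--> {1, 2}  [new]
{0, 1, 2} --a--> {0, 1, 2, 3}  [new]
{0, 1, 2} --b--> {0, 1, 3}  [seen]
{0, 2} --a--> {0, 1, 2, 3}  [seen]
{0, 2} --b--> {0, 1, 3}  [seen]
{0, 1, 3} --a--> {0, 1, 2, 3}  [seen]
{0, 1, 3} --b--> {1, 2, 3}  [new]
{1, 2} --a--> {0, 1, 2, 3}  [seen]
{1, 2} --b--> {0, 1}  [new]
{0, 1, 2, 3} --a--> {0, 1, 2, 3}  [seen]
{0, 1, 2, 3} --b--> {0, 1, 2, 3}  [seen]
{1, 2, 3} --a--> {0, 1, 2, 3}  [seen]
{1, 2, 3} --b--> {0, 1, 2}  [seen]
{0, 1} --a--> {0, 1, 2, 3}  [seen]
{0, 1} --b--> {1, 3}  [seen]
Reachable DFA states: {0}, {2, 3}, {1, 3}, {0, 1, 2}, {0, 2}, {0, 1, 3}, {1, 2}, {0, 1, 2, 3}, {1, 2, 3}, {0, 1}.

10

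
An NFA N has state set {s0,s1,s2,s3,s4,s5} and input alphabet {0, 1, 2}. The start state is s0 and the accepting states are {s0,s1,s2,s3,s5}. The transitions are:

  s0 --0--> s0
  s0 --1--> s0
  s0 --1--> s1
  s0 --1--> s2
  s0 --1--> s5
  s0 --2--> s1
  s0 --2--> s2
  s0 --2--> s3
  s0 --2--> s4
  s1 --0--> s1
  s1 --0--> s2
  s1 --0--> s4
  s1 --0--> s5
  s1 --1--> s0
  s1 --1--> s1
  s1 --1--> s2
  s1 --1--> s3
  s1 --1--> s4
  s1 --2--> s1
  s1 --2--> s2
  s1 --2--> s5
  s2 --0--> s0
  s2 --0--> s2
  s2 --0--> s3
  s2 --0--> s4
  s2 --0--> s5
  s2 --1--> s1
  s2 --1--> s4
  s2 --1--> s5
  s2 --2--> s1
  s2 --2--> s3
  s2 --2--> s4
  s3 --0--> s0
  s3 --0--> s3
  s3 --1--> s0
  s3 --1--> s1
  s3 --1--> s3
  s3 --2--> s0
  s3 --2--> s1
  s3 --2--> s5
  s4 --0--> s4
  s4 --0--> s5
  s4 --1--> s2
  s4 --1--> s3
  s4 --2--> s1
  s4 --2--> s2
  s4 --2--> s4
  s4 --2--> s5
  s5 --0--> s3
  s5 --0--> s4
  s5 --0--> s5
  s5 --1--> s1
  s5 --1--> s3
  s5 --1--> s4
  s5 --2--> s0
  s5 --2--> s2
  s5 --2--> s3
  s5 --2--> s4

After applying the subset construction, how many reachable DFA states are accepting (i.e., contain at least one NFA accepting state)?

Start state of the DFA: {s0}.
{s0} --0--> {s0}  [seen]
{s0} --1--> {s0,s1,s2,s5}  [new]
{s0} --2--> {s1,s2,s3,s4}  [new]
{s0,s1,s2,s5} --0--> {s0,s1,s2,s3,s4,s5}  [new]
{s0,s1,s2,s5} --1--> {s0,s1,s2,s3,s4,s5}  [seen]
{s0,s1,s2,s5} --2--> {s0,s1,s2,s3,s4,s5}  [seen]
{s1,s2,s3,s4} --0--> {s0,s1,s2,s3,s4,s5}  [seen]
{s1,s2,s3,s4} --1--> {s0,s1,s2,s3,s4,s5}  [seen]
{s1,s2,s3,s4} --2--> {s0,s1,s2,s3,s4,s5}  [seen]
{s0,s1,s2,s3,s4,s5} --0--> {s0,s1,s2,s3,s4,s5}  [seen]
{s0,s1,s2,s3,s4,s5} --1--> {s0,s1,s2,s3,s4,s5}  [seen]
{s0,s1,s2,s3,s4,s5} --2--> {s0,s1,s2,s3,s4,s5}  [seen]
Reachable DFA states: {s0}, {s0,s1,s2,s5}, {s1,s2,s3,s4}, {s0,s1,s2,s3,s4,s5}.
Accepting DFA states (contain an NFA accepting state): {s0}, {s0,s1,s2,s5}, {s1,s2,s3,s4}, {s0,s1,s2,s3,s4,s5}.

4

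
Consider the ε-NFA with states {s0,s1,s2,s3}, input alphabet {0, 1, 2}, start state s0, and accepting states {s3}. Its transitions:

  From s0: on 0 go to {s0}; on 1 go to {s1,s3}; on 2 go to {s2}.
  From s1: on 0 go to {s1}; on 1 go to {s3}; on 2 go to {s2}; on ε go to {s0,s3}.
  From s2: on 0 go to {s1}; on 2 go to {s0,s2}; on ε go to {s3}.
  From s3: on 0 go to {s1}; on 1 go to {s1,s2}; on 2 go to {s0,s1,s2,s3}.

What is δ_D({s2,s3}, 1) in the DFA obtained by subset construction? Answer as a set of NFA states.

δ(s2,1) = ∅; δ(s3,1) = {s1,s2}.
Union: {s1,s2}.
ε-closure gives {s0,s1,s2,s3}.

{s0,s1,s2,s3}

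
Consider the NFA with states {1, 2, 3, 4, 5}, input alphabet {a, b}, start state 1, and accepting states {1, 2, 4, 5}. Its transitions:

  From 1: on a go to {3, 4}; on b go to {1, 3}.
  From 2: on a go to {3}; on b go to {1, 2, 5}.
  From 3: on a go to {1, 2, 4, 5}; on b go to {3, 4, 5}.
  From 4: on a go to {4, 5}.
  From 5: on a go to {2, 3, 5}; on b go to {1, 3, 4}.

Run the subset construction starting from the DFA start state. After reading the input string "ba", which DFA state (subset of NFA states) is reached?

{1, 2, 3, 4, 5}

Start: {1}.
δ(1,b) = {1, 3}.
Union: {1, 3}.
After b: {1, 3}.
δ(1,a) = {3, 4}; δ(3,a) = {1, 2, 4, 5}.
Union: {1, 2, 3, 4, 5}.
After a: {1, 2, 3, 4, 5}.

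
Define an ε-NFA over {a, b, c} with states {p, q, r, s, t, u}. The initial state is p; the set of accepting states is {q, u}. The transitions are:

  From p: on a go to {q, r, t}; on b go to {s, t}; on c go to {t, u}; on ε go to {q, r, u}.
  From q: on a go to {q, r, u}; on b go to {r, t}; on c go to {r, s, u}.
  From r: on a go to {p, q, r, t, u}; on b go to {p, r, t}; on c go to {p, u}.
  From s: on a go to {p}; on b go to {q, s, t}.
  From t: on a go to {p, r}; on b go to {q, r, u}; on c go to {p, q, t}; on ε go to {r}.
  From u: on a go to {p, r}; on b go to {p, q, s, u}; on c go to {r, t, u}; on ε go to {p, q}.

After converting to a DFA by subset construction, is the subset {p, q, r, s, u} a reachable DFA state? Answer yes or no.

no

Start state of the DFA: {p, q, r, u} (ε-closure of the NFA start).
{p, q, r, u} --a--> {p, q, r, t, u}  [new]
{p, q, r, u} --b--> {p, q, r, s, t, u}  [new]
{p, q, r, u} --c--> {p, q, r, s, t, u}  [seen]
{p, q, r, t, u} --a--> {p, q, r, t, u}  [seen]
{p, q, r, t, u} --b--> {p, q, r, s, t, u}  [seen]
{p, q, r, t, u} --c--> {p, q, r, s, t, u}  [seen]
{p, q, r, s, t, u} --a--> {p, q, r, t, u}  [seen]
{p, q, r, s, t, u} --b--> {p, q, r, s, t, u}  [seen]
{p, q, r, s, t, u} --c--> {p, q, r, s, t, u}  [seen]
Reachable DFA states: {p, q, r, u}, {p, q, r, t, u}, {p, q, r, s, t, u}.
{p, q, r, s, u} is not among them.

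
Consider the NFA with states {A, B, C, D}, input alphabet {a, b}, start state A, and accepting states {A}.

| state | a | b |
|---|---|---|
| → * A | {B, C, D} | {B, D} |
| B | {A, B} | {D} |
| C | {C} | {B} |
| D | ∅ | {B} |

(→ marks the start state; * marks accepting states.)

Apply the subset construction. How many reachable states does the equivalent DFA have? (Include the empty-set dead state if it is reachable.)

Start state of the DFA: {A}.
{A} --a--> {B, C, D}  [new]
{A} --b--> {B, D}  [new]
{B, C, D} --a--> {A, B, C}  [new]
{B, C, D} --b--> {B, D}  [seen]
{B, D} --a--> {A, B}  [new]
{B, D} --b--> {B, D}  [seen]
{A, B, C} --a--> {A, B, C, D}  [new]
{A, B, C} --b--> {B, D}  [seen]
{A, B} --a--> {A, B, C, D}  [seen]
{A, B} --b--> {B, D}  [seen]
{A, B, C, D} --a--> {A, B, C, D}  [seen]
{A, B, C, D} --b--> {B, D}  [seen]
Reachable DFA states: {A}, {B, C, D}, {B, D}, {A, B, C}, {A, B}, {A, B, C, D}.

6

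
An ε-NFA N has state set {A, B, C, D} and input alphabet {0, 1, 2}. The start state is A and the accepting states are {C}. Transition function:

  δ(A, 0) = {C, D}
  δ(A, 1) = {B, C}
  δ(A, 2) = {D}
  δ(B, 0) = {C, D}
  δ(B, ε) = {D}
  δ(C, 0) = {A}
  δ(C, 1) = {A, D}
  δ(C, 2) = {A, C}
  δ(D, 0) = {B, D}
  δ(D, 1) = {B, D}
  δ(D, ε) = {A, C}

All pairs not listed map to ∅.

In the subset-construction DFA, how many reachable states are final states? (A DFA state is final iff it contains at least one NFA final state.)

Start state of the DFA: {A} (ε-closure of the NFA start).
{A} --0--> {A, C, D}  [new]
{A} --1--> {A, B, C, D}  [new]
{A} --2--> {A, C, D}  [seen]
{A, C, D} --0--> {A, B, C, D}  [seen]
{A, C, D} --1--> {A, B, C, D}  [seen]
{A, C, D} --2--> {A, C, D}  [seen]
{A, B, C, D} --0--> {A, B, C, D}  [seen]
{A, B, C, D} --1--> {A, B, C, D}  [seen]
{A, B, C, D} --2--> {A, C, D}  [seen]
Reachable DFA states: {A}, {A, C, D}, {A, B, C, D}.
Accepting DFA states (contain an NFA accepting state): {A, C, D}, {A, B, C, D}.

2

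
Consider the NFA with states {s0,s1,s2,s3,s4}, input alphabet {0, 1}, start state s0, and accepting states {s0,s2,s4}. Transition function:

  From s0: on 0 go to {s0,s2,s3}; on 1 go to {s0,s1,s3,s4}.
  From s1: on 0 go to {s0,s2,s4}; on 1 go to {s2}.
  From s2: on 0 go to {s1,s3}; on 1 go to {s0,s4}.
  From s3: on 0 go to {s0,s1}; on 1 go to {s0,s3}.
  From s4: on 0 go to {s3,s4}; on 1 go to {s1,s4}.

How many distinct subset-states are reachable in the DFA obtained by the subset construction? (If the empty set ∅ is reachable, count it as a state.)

Start state of the DFA: {s0}.
{s0} --0--> {s0,s2,s3}  [new]
{s0} --1--> {s0,s1,s3,s4}  [new]
{s0,s2,s3} --0--> {s0,s1,s2,s3}  [new]
{s0,s2,s3} --1--> {s0,s1,s3,s4}  [seen]
{s0,s1,s3,s4} --0--> {s0,s1,s2,s3,s4}  [new]
{s0,s1,s3,s4} --1--> {s0,s1,s2,s3,s4}  [seen]
{s0,s1,s2,s3} --0--> {s0,s1,s2,s3,s4}  [seen]
{s0,s1,s2,s3} --1--> {s0,s1,s2,s3,s4}  [seen]
{s0,s1,s2,s3,s4} --0--> {s0,s1,s2,s3,s4}  [seen]
{s0,s1,s2,s3,s4} --1--> {s0,s1,s2,s3,s4}  [seen]
Reachable DFA states: {s0}, {s0,s2,s3}, {s0,s1,s3,s4}, {s0,s1,s2,s3}, {s0,s1,s2,s3,s4}.

5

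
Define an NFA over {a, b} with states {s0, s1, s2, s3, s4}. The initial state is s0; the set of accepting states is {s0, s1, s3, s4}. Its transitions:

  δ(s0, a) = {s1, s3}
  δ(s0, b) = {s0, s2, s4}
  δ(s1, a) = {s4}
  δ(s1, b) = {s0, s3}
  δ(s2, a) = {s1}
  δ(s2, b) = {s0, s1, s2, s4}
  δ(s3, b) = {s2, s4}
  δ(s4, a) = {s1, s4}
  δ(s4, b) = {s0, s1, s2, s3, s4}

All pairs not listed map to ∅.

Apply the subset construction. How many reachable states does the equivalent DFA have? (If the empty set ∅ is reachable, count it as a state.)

8

Start state of the DFA: {s0}.
{s0} --a--> {s1, s3}  [new]
{s0} --b--> {s0, s2, s4}  [new]
{s1, s3} --a--> {s4}  [new]
{s1, s3} --b--> {s0, s2, s3, s4}  [new]
{s0, s2, s4} --a--> {s1, s3, s4}  [new]
{s0, s2, s4} --b--> {s0, s1, s2, s3, s4}  [new]
{s4} --a--> {s1, s4}  [new]
{s4} --b--> {s0, s1, s2, s3, s4}  [seen]
{s0, s2, s3, s4} --a--> {s1, s3, s4}  [seen]
{s0, s2, s3, s4} --b--> {s0, s1, s2, s3, s4}  [seen]
{s1, s3, s4} --a--> {s1, s4}  [seen]
{s1, s3, s4} --b--> {s0, s1, s2, s3, s4}  [seen]
{s0, s1, s2, s3, s4} --a--> {s1, s3, s4}  [seen]
{s0, s1, s2, s3, s4} --b--> {s0, s1, s2, s3, s4}  [seen]
{s1, s4} --a--> {s1, s4}  [seen]
{s1, s4} --b--> {s0, s1, s2, s3, s4}  [seen]
Reachable DFA states: {s0}, {s1, s3}, {s0, s2, s4}, {s4}, {s0, s2, s3, s4}, {s1, s3, s4}, {s0, s1, s2, s3, s4}, {s1, s4}.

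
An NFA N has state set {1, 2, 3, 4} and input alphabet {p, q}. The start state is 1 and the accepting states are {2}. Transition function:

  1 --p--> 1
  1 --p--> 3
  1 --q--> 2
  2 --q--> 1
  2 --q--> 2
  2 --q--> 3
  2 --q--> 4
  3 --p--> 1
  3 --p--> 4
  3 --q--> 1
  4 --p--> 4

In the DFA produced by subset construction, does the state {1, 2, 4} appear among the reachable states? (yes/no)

no

Start state of the DFA: {1}.
{1} --p--> {1, 3}  [new]
{1} --q--> {2}  [new]
{1, 3} --p--> {1, 3, 4}  [new]
{1, 3} --q--> {1, 2}  [new]
{2} --p--> ∅  [new]
{2} --q--> {1, 2, 3, 4}  [new]
{1, 3, 4} --p--> {1, 3, 4}  [seen]
{1, 3, 4} --q--> {1, 2}  [seen]
{1, 2} --p--> {1, 3}  [seen]
{1, 2} --q--> {1, 2, 3, 4}  [seen]
∅ --p--> ∅  [seen]
∅ --q--> ∅  [seen]
{1, 2, 3, 4} --p--> {1, 3, 4}  [seen]
{1, 2, 3, 4} --q--> {1, 2, 3, 4}  [seen]
Reachable DFA states: {1}, {1, 3}, {2}, {1, 3, 4}, {1, 2}, ∅, {1, 2, 3, 4}.
{1, 2, 4} is not among them.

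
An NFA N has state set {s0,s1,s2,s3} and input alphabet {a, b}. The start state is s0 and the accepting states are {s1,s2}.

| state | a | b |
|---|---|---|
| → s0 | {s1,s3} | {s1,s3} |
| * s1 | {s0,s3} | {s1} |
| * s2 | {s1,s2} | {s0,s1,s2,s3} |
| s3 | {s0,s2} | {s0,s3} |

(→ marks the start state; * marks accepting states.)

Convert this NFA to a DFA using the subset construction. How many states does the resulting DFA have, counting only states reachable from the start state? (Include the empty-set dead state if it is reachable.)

Start state of the DFA: {s0}.
{s0} --a--> {s1,s3}  [new]
{s0} --b--> {s1,s3}  [seen]
{s1,s3} --a--> {s0,s2,s3}  [new]
{s1,s3} --b--> {s0,s1,s3}  [new]
{s0,s2,s3} --a--> {s0,s1,s2,s3}  [new]
{s0,s2,s3} --b--> {s0,s1,s2,s3}  [seen]
{s0,s1,s3} --a--> {s0,s1,s2,s3}  [seen]
{s0,s1,s3} --b--> {s0,s1,s3}  [seen]
{s0,s1,s2,s3} --a--> {s0,s1,s2,s3}  [seen]
{s0,s1,s2,s3} --b--> {s0,s1,s2,s3}  [seen]
Reachable DFA states: {s0}, {s1,s3}, {s0,s2,s3}, {s0,s1,s3}, {s0,s1,s2,s3}.

5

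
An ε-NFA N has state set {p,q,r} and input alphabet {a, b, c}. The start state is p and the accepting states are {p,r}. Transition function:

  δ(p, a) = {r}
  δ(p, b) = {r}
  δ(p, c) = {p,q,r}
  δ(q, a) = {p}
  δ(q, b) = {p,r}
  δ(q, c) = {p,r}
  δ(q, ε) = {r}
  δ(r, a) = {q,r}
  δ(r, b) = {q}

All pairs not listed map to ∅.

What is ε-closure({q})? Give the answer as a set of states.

Begin with {q}.
q →ε {r}; add r.
ε-closure = {q,r}.

{q,r}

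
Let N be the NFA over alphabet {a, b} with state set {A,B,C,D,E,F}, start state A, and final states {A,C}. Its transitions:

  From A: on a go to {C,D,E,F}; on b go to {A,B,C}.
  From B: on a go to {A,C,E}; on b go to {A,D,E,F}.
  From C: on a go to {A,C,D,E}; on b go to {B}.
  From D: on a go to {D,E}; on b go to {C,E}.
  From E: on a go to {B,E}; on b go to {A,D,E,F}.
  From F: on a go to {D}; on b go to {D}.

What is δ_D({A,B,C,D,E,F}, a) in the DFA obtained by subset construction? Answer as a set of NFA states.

{A,B,C,D,E,F}

δ(A,a) = {C,D,E,F}; δ(B,a) = {A,C,E}; δ(C,a) = {A,C,D,E}; δ(D,a) = {D,E}; δ(E,a) = {B,E}; δ(F,a) = {D}.
Union: {A,B,C,D,E,F}.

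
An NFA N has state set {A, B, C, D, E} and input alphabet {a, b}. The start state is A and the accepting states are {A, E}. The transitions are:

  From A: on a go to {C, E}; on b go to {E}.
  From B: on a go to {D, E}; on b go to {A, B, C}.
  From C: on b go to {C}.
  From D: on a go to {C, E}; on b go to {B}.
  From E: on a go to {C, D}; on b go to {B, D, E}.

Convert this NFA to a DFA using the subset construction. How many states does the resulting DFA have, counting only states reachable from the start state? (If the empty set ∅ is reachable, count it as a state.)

Start state of the DFA: {A}.
{A} --a--> {C, E}  [new]
{A} --b--> {E}  [new]
{C, E} --a--> {C, D}  [new]
{C, E} --b--> {B, C, D, E}  [new]
{E} --a--> {C, D}  [seen]
{E} --b--> {B, D, E}  [new]
{C, D} --a--> {C, E}  [seen]
{C, D} --b--> {B, C}  [new]
{B, C, D, E} --a--> {C, D, E}  [new]
{B, C, D, E} --b--> {A, B, C, D, E}  [new]
{B, D, E} --a--> {C, D, E}  [seen]
{B, D, E} --b--> {A, B, C, D, E}  [seen]
{B, C} --a--> {D, E}  [new]
{B, C} --b--> {A, B, C}  [new]
{C, D, E} --a--> {C, D, E}  [seen]
{C, D, E} --b--> {B, C, D, E}  [seen]
{A, B, C, D, E} --a--> {C, D, E}  [seen]
{A, B, C, D, E} --b--> {A, B, C, D, E}  [seen]
{D, E} --a--> {C, D, E}  [seen]
{D, E} --b--> {B, D, E}  [seen]
{A, B, C} --a--> {C, D, E}  [seen]
{A, B, C} --b--> {A, B, C, E}  [new]
{A, B, C, E} --a--> {C, D, E}  [seen]
{A, B, C, E} --b--> {A, B, C, D, E}  [seen]
Reachable DFA states: {A}, {C, E}, {E}, {C, D}, {B, C, D, E}, {B, D, E}, {B, C}, {C, D, E}, {A, B, C, D, E}, {D, E}, {A, B, C}, {A, B, C, E}.

12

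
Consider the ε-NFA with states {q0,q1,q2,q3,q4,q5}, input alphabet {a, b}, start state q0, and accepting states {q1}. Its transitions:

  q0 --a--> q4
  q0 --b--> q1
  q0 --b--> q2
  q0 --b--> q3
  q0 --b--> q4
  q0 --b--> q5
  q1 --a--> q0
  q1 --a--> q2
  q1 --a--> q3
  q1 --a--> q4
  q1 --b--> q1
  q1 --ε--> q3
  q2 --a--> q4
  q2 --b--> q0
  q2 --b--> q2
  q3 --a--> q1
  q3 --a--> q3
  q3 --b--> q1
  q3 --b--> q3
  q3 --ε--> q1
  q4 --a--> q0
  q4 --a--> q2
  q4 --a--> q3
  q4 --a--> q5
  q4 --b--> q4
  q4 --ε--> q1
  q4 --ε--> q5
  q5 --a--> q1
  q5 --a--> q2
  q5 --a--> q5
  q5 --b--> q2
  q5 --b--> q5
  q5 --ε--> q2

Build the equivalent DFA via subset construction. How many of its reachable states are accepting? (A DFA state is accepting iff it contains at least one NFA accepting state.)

Start state of the DFA: {q0} (ε-closure of the NFA start).
{q0} --a--> {q1,q2,q3,q4,q5}  [new]
{q0} --b--> {q1,q2,q3,q4,q5}  [seen]
{q1,q2,q3,q4,q5} --a--> {q0,q1,q2,q3,q4,q5}  [new]
{q1,q2,q3,q4,q5} --b--> {q0,q1,q2,q3,q4,q5}  [seen]
{q0,q1,q2,q3,q4,q5} --a--> {q0,q1,q2,q3,q4,q5}  [seen]
{q0,q1,q2,q3,q4,q5} --b--> {q0,q1,q2,q3,q4,q5}  [seen]
Reachable DFA states: {q0}, {q1,q2,q3,q4,q5}, {q0,q1,q2,q3,q4,q5}.
Accepting DFA states (contain an NFA accepting state): {q1,q2,q3,q4,q5}, {q0,q1,q2,q3,q4,q5}.

2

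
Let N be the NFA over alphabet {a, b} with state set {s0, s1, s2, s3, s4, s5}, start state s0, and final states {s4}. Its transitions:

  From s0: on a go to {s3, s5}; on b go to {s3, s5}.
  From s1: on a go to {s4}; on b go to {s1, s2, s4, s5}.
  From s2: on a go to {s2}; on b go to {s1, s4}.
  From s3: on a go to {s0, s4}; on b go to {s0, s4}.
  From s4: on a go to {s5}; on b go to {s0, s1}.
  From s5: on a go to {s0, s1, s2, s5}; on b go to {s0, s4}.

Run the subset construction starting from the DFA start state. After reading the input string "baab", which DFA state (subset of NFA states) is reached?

{s0, s1, s2, s3, s4, s5}

Start: {s0}.
δ(s0,b) = {s3, s5}.
Union: {s3, s5}.
After b: {s3, s5}.
δ(s3,a) = {s0, s4}; δ(s5,a) = {s0, s1, s2, s5}.
Union: {s0, s1, s2, s4, s5}.
After a: {s0, s1, s2, s4, s5}.
δ(s0,a) = {s3, s5}; δ(s1,a) = {s4}; δ(s2,a) = {s2}; δ(s4,a) = {s5}; δ(s5,a) = {s0, s1, s2, s5}.
Union: {s0, s1, s2, s3, s4, s5}.
After a: {s0, s1, s2, s3, s4, s5}.
δ(s0,b) = {s3, s5}; δ(s1,b) = {s1, s2, s4, s5}; δ(s2,b) = {s1, s4}; δ(s3,b) = {s0, s4}; δ(s4,b) = {s0, s1}; δ(s5,b) = {s0, s4}.
Union: {s0, s1, s2, s3, s4, s5}.
After b: {s0, s1, s2, s3, s4, s5}.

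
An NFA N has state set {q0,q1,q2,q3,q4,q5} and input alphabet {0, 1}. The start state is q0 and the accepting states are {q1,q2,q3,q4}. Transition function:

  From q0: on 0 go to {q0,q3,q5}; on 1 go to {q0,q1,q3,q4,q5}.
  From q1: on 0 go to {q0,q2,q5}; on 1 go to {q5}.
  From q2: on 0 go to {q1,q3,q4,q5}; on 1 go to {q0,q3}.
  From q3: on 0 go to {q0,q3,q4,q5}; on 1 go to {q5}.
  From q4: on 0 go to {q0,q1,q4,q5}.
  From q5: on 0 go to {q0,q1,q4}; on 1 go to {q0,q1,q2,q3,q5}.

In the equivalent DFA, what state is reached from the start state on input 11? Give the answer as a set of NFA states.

Start: {q0}.
δ(q0,1) = {q0,q1,q3,q4,q5}.
Union: {q0,q1,q3,q4,q5}.
After 1: {q0,q1,q3,q4,q5}.
δ(q0,1) = {q0,q1,q3,q4,q5}; δ(q1,1) = {q5}; δ(q3,1) = {q5}; δ(q4,1) = ∅; δ(q5,1) = {q0,q1,q2,q3,q5}.
Union: {q0,q1,q2,q3,q4,q5}.
After 1: {q0,q1,q2,q3,q4,q5}.

{q0,q1,q2,q3,q4,q5}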